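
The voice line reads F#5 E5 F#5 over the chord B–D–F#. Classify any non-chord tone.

The harmony at that moment is B minor triad (B, D, F#); E5 is not a chord tone.
It is approached by step down from F#5 and left by step up to F#5.
Step away and step back to the same note — a neighbor tone (lower neighbor).

E5 is a neighbor tone.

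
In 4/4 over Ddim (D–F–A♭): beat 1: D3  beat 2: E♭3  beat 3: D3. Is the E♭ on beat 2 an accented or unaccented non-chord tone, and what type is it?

The harmony at that moment is D diminished triad (D, F, A♭); E♭3 is not a chord tone.
It is approached by step up from D3 and left by step down to D3.
Step away and step back to the same note — a neighbor tone (upper neighbor).
It falls on a weak beat, so it is unaccented.

Unaccented neighbor tone.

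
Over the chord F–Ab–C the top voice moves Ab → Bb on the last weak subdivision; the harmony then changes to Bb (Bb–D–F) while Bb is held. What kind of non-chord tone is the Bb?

Bb is an anticipation.

The harmony at that moment is F minor triad (F, Ab, C); Bb is not a chord tone.
It is approached by step up from Ab and then sustained as the same pitch into the next harmony.
Arriving early and becoming a chord tone when the harmony changes — an anticipation.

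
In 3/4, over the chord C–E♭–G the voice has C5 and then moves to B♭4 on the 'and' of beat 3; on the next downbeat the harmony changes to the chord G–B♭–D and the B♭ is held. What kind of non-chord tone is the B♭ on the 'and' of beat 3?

Anticipation.

The harmony at that moment is C minor triad (C, E♭, G); B♭4 is not a chord tone.
It is approached by step down from C5 and then sustained as the same pitch into the next harmony.
Arriving early and becoming a chord tone when the harmony changes — an anticipation.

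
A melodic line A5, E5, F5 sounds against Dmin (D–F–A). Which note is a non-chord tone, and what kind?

The harmony at that moment is D minor triad (D, F, A); E5 is not a chord tone.
It is approached by leap down from A5 and left by step up to F5.
Leap in, step out — an appoggiatura.

E5 is an appoggiatura.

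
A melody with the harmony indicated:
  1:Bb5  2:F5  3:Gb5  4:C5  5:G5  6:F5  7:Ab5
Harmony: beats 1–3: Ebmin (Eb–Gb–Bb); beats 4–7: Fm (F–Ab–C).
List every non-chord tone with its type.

F5 (beat 2) — appoggiatura; G5 (beat 5) — appoggiatura.

The harmony at that moment is Eb minor triad (Eb, Gb, Bb); F5 is not a chord tone.
It is approached by leap down from Bb5 and left by step up to Gb5.
Leap in, step out — an appoggiatura.
The harmony at that moment is F minor triad (F, Ab, C); G5 is not a chord tone.
It is approached by leap up from C5 and left by step down to F5.
Leap in, step out — an appoggiatura.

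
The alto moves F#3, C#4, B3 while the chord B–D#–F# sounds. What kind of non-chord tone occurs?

The harmony at that moment is B major triad (B, D#, F#); C#4 is not a chord tone.
It is approached by leap up from F#3 and left by step down to B3.
Leap in, step out — an appoggiatura.

C#4 is an appoggiatura.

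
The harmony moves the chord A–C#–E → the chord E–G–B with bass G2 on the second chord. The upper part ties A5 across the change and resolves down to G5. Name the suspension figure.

At the second chord the bass is G2. The suspended A5 lies a ninth above the bass; after resolving down by step to G5, the interval above the bass becomes an octave.
Suspension figures are named by those two intervals: 9–8.

9–8 suspension.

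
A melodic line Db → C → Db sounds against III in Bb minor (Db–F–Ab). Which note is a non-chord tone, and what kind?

C is a neighbor tone.

The harmony at that moment is Db major triad (Db, F, Ab); C is not a chord tone.
It is approached by step down from Db and left by step up to Db.
Step away and step back to the same note — a neighbor tone (lower neighbor).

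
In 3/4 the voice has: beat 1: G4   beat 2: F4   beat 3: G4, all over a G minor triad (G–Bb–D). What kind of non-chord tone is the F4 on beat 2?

The harmony at that moment is G minor triad (G, Bb, D); F4 is not a chord tone.
It is approached by step down from G4 and left by step up to G4.
Step away and step back to the same note — a neighbor tone (lower neighbor).

Lower neighbor tone.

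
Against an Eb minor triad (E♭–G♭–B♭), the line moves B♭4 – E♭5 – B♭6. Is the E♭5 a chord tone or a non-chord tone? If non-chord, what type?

Chord tone (the root of Eb minor triad).

Eb minor triad contains E♭, G♭, B♭; E♭ is the root, so it is a chord tone.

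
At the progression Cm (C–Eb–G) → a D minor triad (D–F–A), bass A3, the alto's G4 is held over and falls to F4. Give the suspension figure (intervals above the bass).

At the second chord the bass is A3. The suspended G4 lies a seventh above the bass; after resolving down by step to F4, the interval above the bass becomes a sixth.
Suspension figures are named by those two intervals: 7–6.

7–6 suspension.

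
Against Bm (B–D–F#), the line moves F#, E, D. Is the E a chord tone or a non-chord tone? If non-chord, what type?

The harmony at that moment is B minor triad (B, D, F#); E is not a chord tone.
It is approached by step down from F# and left by step down to D.
Step in, step out in the same direction — a passing tone.

Non-chord tone — a passing tone.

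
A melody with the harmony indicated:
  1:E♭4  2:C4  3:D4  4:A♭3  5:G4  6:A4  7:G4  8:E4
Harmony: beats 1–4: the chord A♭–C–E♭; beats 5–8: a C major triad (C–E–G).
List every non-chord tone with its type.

The harmony at that moment is A♭ major triad (A♭, C, E♭); D4 is not a chord tone.
It is approached by step up from C4 and left by leap down to A♭3.
Step in, leap out — an escape tone.
The harmony at that moment is C major triad (C, E, G); A4 is not a chord tone.
It is approached by step up from G4 and left by step down to G4.
Step away and step back to the same note — a neighbor tone (upper neighbor).

D4 (beat 3) — escape tone; A4 (beat 6) — neighbor tone.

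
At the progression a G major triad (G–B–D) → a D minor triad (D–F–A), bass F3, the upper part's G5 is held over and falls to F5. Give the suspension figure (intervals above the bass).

9–8 suspension.

At the second chord the bass is F3. The suspended G5 lies a ninth above the bass; after resolving down by step to F5, the interval above the bass becomes an octave.
Suspension figures are named by those two intervals: 9–8.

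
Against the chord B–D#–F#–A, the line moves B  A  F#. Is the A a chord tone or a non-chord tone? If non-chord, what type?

Chord tone (the seventh of B dominant seventh chord).

B dominant seventh chord contains B, D#, F#, A; A is the seventh, so it is a chord tone.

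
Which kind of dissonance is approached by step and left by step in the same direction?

Approach: by step. Departure: by step, continuing in the same direction.
Stepwise on both sides with no change of direction means the note fills in the space between two different chord tones — a passing tone. (Had it turned back to its starting note it would be a neighbor tone instead.)

Passing tone.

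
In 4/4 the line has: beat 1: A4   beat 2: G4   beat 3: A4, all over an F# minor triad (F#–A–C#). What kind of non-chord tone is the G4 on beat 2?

Lower neighbor tone.

The harmony at that moment is F# minor triad (F#, A, C#); G4 is not a chord tone.
It is approached by step down from A4 and left by step up to A4.
Step away and step back to the same note — a neighbor tone (lower neighbor).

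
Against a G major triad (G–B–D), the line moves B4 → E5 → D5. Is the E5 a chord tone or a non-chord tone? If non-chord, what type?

Non-chord tone — an appoggiatura.

The harmony at that moment is G major triad (G, B, D); E5 is not a chord tone.
It is approached by leap up from B4 and left by step down to D5.
Leap in, step out — an appoggiatura.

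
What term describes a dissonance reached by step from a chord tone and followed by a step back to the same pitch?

Approach: by step. Departure: by step in the opposite direction, back to the starting pitch.
Stepwise on both sides but reversing to return to the same chord tone — a neighbor tone. (Had it continued onward in the same direction it would be a passing tone instead.)

Neighbor tone.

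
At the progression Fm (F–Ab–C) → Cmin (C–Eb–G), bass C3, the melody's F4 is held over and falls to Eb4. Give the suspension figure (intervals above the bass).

At the second chord the bass is C3. The suspended F4 lies a fourth above the bass; after resolving down by step to Eb4, the interval above the bass becomes a third.
Suspension figures are named by those two intervals: 4–3.

4–3 suspension.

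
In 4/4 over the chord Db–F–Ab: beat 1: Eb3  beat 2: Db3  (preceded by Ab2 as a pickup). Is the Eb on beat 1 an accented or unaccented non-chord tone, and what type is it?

Accented appoggiatura.

The harmony at that moment is Db major triad (Db, F, Ab); Eb3 is not a chord tone.
It is approached by leap up from Ab2 and left by step down to Db3.
Leap in, step out — an appoggiatura.
It falls on the downbeat, so it is accented.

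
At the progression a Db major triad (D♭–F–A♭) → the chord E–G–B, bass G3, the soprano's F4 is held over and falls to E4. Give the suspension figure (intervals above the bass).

7–6 suspension.

At the second chord the bass is G3. The suspended F4 lies a seventh above the bass; after resolving down by step to E4, the interval above the bass becomes a sixth.
Suspension figures are named by those two intervals: 7–6.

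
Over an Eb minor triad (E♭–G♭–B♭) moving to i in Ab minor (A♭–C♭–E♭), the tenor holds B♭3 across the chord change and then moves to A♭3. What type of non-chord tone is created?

B♭3 is a suspension.

The harmony at that moment is A♭ minor triad (A♭, C♭, E♭); B♭3 is not a chord tone.
It is held over (the same pitch as the preceding B♭3) and left by step down to A♭3.
Held over from the previous chord and resolving down by step — a suspension.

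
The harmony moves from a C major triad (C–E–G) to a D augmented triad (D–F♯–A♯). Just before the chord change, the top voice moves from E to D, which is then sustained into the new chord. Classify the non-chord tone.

The harmony at that moment is C major triad (C, E, G); D is not a chord tone.
It is approached by step down from E and then sustained as the same pitch into the next harmony.
Arriving early and becoming a chord tone when the harmony changes — an anticipation.

D is an anticipation.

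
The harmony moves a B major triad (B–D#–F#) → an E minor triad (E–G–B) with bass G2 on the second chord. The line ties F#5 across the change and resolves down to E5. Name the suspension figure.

At the second chord the bass is G2. The suspended F#5 lies a seventh above the bass; after resolving down by step to E5, the interval above the bass becomes a sixth.
Suspension figures are named by those two intervals: 7–6.

7–6 suspension.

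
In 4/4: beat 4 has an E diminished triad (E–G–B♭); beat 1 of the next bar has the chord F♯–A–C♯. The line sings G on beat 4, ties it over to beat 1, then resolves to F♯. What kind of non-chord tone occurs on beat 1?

The harmony at that moment is F♯ minor triad (F♯, A, C♯); G is not a chord tone.
It is held over (the same pitch as the preceding G) and left by step down to F♯.
Held over from the previous chord and resolving down by step — a suspension.

Suspension.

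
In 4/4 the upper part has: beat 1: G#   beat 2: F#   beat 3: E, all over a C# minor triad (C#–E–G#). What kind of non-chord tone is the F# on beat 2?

The harmony at that moment is C# minor triad (C#, E, G#); F# is not a chord tone.
It is approached by step down from G# and left by step down to E.
Step in, step out in the same direction — a passing tone.

Passing tone.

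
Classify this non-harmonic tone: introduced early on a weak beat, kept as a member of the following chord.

Approach: ahead of the chord change (typically by step), so it is dissonant against the current harmony. Departure: none — the same pitch is restated or held and is a chord tone of the new harmony.
Dissonant first, consonant once the harmony catches up: the note simply arrives early — an anticipation. (The reverse timing, consonant first and dissonant after the change, would be a suspension or retardation.)

Anticipation.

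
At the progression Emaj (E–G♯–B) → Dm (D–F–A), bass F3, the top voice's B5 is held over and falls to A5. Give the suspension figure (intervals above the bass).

At the second chord the bass is F3. The suspended B5 lies a fourth above the bass; after resolving down by step to A5, the interval above the bass becomes a third.
Suspension figures are named by those two intervals: 4–3.

4–3 suspension.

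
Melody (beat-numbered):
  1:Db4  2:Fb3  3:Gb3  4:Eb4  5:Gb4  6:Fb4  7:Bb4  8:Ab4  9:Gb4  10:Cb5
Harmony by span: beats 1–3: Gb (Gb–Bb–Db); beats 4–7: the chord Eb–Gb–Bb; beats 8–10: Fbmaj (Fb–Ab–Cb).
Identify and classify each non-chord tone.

The harmony at that moment is Gb major triad (Gb, Bb, Db); Fb3 is not a chord tone.
It is approached by leap down from Db4 and left by step up to Gb3.
Leap in, step out — an appoggiatura.
The harmony at that moment is Eb minor triad (Eb, Gb, Bb); Fb4 is not a chord tone.
It is approached by step down from Gb4 and left by leap up to Bb4.
Step in, leap out — an escape tone.
The harmony at that moment is Fb major triad (Fb, Ab, Cb); Gb4 is not a chord tone.
It is approached by step down from Ab4 and left by leap up to Cb5.
Step in, leap out — an escape tone.

Fb3 (beat 2) — appoggiatura; Fb4 (beat 6) — escape tone; Gb4 (beat 9) — escape tone.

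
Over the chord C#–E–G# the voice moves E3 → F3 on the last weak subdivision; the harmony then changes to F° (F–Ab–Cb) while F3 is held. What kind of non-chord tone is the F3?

F3 is an anticipation.

The harmony at that moment is C# minor triad (C#, E, G#); F3 is not a chord tone.
It is approached by step up from E3 and then sustained as the same pitch into the next harmony.
Arriving early and becoming a chord tone when the harmony changes — an anticipation.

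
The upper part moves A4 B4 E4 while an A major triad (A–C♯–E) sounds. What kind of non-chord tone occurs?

The harmony at that moment is A major triad (A, C♯, E); B4 is not a chord tone.
It is approached by step up from A4 and left by leap down to E4.
Step in, leap out — an escape tone.

B4 is an escape tone.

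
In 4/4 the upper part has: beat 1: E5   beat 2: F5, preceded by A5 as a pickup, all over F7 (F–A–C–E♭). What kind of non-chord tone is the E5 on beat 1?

Appoggiatura.

The harmony at that moment is F dominant seventh chord (F, A, C, E♭); E5 is not a chord tone.
It is approached by leap down from A5 and left by step up to F5.
Leap in, step out, metrically accented — an appoggiatura.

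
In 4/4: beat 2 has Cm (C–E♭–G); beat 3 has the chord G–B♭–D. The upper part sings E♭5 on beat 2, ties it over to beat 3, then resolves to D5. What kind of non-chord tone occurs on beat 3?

Suspension.

The harmony at that moment is G minor triad (G, B♭, D); E♭5 is not a chord tone.
It is held over (the same pitch as the preceding E♭5) and left by step down to D5.
Held over from the previous chord and resolving down by step — a suspension.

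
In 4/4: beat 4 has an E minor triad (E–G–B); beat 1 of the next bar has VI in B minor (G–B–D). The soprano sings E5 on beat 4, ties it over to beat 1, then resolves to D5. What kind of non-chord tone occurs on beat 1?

The harmony at that moment is G major triad (G, B, D); E5 is not a chord tone.
It is held over (the same pitch as the preceding E5) and left by step down to D5.
Held over from the previous chord and resolving down by step — a suspension.

Suspension.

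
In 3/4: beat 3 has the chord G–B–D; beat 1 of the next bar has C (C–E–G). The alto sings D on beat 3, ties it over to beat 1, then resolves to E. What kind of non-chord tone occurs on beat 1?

Retardation.

The harmony at that moment is C major triad (C, E, G); D is not a chord tone.
It is held over (the same pitch as the preceding D) and left by step up to E.
Held over from the previous chord and resolving up by step — a retardation.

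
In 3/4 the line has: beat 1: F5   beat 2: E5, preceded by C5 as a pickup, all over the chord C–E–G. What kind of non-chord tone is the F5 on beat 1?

Appoggiatura.

The harmony at that moment is C major triad (C, E, G); F5 is not a chord tone.
It is approached by leap up from C5 and left by step down to E5.
Leap in, step out, metrically accented — an appoggiatura.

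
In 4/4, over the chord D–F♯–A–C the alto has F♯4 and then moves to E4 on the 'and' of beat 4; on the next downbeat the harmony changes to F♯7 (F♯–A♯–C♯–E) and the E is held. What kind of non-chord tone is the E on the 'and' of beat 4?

Anticipation.

The harmony at that moment is D dominant seventh chord (D, F♯, A, C); E4 is not a chord tone.
It is approached by step down from F♯4 and then sustained as the same pitch into the next harmony.
Arriving early and becoming a chord tone when the harmony changes — an anticipation.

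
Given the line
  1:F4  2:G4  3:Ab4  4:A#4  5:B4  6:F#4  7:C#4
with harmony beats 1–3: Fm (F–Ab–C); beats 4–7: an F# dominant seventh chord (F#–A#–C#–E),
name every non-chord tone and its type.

G4 (beat 2) — passing tone; B4 (beat 5) — escape tone.

The harmony at that moment is F minor triad (F, Ab, C); G4 is not a chord tone.
It is approached by step up from F4 and left by step up to Ab4.
Step in, step out in the same direction — a passing tone.
The harmony at that moment is F# dominant seventh chord (F#, A#, C#, E); B4 is not a chord tone.
It is approached by step up from A#4 and left by leap down to F#4.
Step in, leap out — an escape tone.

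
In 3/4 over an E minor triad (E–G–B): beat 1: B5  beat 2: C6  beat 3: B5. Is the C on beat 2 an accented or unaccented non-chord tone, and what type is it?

The harmony at that moment is E minor triad (E, G, B); C6 is not a chord tone.
It is approached by step up from B5 and left by step down to B5.
Step away and step back to the same note — a neighbor tone (upper neighbor).
It falls on a weak beat, so it is unaccented.

Unaccented neighbor tone.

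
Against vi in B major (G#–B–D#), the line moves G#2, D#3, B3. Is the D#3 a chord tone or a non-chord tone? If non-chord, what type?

Chord tone (the fifth of G# minor triad).

G# minor triad contains G#, B, D#; D# is the fifth, so it is a chord tone.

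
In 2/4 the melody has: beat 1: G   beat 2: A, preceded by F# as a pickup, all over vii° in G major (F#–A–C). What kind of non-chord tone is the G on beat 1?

The harmony at that moment is F# diminished triad (F#, A, C); G is not a chord tone.
It is approached by step up from F# and left by step up to A.
Step in, step out in the same direction — a passing tone.

Passing tone.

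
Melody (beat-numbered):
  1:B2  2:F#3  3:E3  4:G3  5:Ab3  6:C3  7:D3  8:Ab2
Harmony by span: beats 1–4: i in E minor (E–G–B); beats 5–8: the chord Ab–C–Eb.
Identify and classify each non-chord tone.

The harmony at that moment is E minor triad (E, G, B); F#3 is not a chord tone.
It is approached by leap up from B2 and left by step down to E3.
Leap in, step out — an appoggiatura.
The harmony at that moment is Ab major triad (Ab, C, Eb); D3 is not a chord tone.
It is approached by step up from C3 and left by leap down to Ab2.
Step in, leap out — an escape tone.

F#3 (beat 2) — appoggiatura; D3 (beat 7) — escape tone.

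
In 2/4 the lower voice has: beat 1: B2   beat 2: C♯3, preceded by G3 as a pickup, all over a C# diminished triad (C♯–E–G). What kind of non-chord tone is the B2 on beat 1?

Appoggiatura.

The harmony at that moment is C♯ diminished triad (C♯, E, G); B2 is not a chord tone.
It is approached by leap down from G3 and left by step up to C♯3.
Leap in, step out, metrically accented — an appoggiatura.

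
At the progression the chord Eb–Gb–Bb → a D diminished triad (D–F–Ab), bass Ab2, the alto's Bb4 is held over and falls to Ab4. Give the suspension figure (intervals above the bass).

At the second chord the bass is Ab2. The suspended Bb4 lies a ninth above the bass; after resolving down by step to Ab4, the interval above the bass becomes an octave.
Suspension figures are named by those two intervals: 9–8.

9–8 suspension.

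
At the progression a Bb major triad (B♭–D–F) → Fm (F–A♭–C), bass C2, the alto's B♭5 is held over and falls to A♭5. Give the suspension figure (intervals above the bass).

At the second chord the bass is C2. The suspended B♭5 lies a seventh above the bass; after resolving down by step to A♭5, the interval above the bass becomes a sixth.
Suspension figures are named by those two intervals: 7–6.

7–6 suspension.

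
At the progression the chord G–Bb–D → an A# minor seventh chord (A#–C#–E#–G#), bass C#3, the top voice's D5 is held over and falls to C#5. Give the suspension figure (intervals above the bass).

9–8 suspension.

At the second chord the bass is C#3. The suspended D5 lies a ninth above the bass; after resolving down by step to C#5, the interval above the bass becomes an octave.
Suspension figures are named by those two intervals: 9–8.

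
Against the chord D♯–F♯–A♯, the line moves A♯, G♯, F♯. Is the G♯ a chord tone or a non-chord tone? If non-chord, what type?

The harmony at that moment is D♯ minor triad (D♯, F♯, A♯); G♯ is not a chord tone.
It is approached by step down from A♯ and left by step down to F♯.
Step in, step out in the same direction — a passing tone.

Non-chord tone — a passing tone.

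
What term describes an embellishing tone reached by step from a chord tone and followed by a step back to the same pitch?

Approach: by step. Departure: by step in the opposite direction, back to the starting pitch.
Stepwise on both sides but reversing to return to the same chord tone — a neighbor tone. (Had it continued onward in the same direction it would be a passing tone instead.)

Neighbor tone.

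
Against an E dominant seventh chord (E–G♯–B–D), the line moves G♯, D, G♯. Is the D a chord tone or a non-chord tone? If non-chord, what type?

Chord tone (the seventh of E dominant seventh chord).

E dominant seventh chord contains E, G♯, B, D; D is the seventh, so it is a chord tone.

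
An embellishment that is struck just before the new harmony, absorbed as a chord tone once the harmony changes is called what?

Approach: ahead of the chord change (typically by step), so it is dissonant against the current harmony. Departure: none — the same pitch is restated or held and is a chord tone of the new harmony.
Dissonant first, consonant once the harmony catches up: the note simply arrives early — an anticipation. (The reverse timing, consonant first and dissonant after the change, would be a suspension or retardation.)

Anticipation.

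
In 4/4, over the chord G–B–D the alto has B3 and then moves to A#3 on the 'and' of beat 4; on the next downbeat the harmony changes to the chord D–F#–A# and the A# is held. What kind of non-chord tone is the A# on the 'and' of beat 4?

The harmony at that moment is G major triad (G, B, D); A#3 is not a chord tone.
It is approached by step down from B3 and then sustained as the same pitch into the next harmony.
Arriving early and becoming a chord tone when the harmony changes — an anticipation.

Anticipation.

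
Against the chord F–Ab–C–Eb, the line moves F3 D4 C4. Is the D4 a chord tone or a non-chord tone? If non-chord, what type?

Non-chord tone — an appoggiatura.

The harmony at that moment is F minor seventh chord (F, Ab, C, Eb); D4 is not a chord tone.
It is approached by leap up from F3 and left by step down to C4.
Leap in, step out — an appoggiatura.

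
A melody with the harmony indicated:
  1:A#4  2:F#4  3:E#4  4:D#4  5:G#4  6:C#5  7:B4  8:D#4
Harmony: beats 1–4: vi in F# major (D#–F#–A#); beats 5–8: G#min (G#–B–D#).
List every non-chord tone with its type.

E#4 (beat 3) — passing tone; C#5 (beat 6) — appoggiatura.

The harmony at that moment is D# minor triad (D#, F#, A#); E#4 is not a chord tone.
It is approached by step down from F#4 and left by step down to D#4.
Step in, step out in the same direction — a passing tone.
The harmony at that moment is G# minor triad (G#, B, D#); C#5 is not a chord tone.
It is approached by leap up from G#4 and left by step down to B4.
Leap in, step out — an appoggiatura.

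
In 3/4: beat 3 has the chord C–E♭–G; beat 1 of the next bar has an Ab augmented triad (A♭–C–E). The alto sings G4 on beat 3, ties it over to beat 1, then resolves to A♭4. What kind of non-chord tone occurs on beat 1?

Retardation.

The harmony at that moment is A♭ augmented triad (A♭, C, E); G4 is not a chord tone.
It is held over (the same pitch as the preceding G4) and left by step up to A♭4.
Held over from the previous chord and resolving up by step — a retardation.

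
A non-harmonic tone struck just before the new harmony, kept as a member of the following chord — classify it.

Approach: ahead of the chord change (typically by step), so it is dissonant against the current harmony. Departure: none — the same pitch is restated or held and is a chord tone of the new harmony.
Dissonant first, consonant once the harmony catches up: the note simply arrives early — an anticipation. (The reverse timing, consonant first and dissonant after the change, would be a suspension or retardation.)

Anticipation.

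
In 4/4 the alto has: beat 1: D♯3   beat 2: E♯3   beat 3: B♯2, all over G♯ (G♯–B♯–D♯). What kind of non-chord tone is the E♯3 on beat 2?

The harmony at that moment is G♯ major triad (G♯, B♯, D♯); E♯3 is not a chord tone.
It is approached by step up from D♯3 and left by leap down to B♯2.
Step in, leap out, on a weak beat — an escape tone.

Escape tone.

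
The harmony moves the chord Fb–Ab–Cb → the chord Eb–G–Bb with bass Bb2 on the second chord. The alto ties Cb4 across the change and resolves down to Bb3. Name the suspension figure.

9–8 suspension.

At the second chord the bass is Bb2. The suspended Cb4 lies a ninth above the bass; after resolving down by step to Bb3, the interval above the bass becomes an octave.
Suspension figures are named by those two intervals: 9–8.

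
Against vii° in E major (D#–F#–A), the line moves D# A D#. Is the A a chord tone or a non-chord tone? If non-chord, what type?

D# diminished triad contains D#, F#, A; A is the fifth, so it is a chord tone.

Chord tone (the fifth of D# diminished triad).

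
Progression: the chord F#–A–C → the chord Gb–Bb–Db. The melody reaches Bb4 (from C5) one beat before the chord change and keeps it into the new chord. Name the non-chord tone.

The harmony at that moment is F# diminished triad (F#, A, C); Bb4 is not a chord tone.
It is approached by step down from C5 and then sustained as the same pitch into the next harmony.
Arriving early and becoming a chord tone when the harmony changes — an anticipation.

Bb4 is an anticipation.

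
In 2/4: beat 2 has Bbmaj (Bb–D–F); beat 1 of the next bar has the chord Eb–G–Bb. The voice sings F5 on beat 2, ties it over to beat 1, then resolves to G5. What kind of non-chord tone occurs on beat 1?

The harmony at that moment is Eb major triad (Eb, G, Bb); F5 is not a chord tone.
It is held over (the same pitch as the preceding F5) and left by step up to G5.
Held over from the previous chord and resolving up by step — a retardation.

Retardation.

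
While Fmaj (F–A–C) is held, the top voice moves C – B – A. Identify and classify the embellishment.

B is a passing tone.

The harmony at that moment is F major triad (F, A, C); B is not a chord tone.
It is approached by step down from C and left by step down to A.
Step in, step out in the same direction — a passing tone.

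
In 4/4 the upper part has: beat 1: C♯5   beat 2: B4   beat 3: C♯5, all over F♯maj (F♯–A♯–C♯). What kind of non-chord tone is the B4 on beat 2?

The harmony at that moment is F♯ major triad (F♯, A♯, C♯); B4 is not a chord tone.
It is approached by step down from C♯5 and left by step up to C♯5.
Step away and step back to the same note — a neighbor tone (lower neighbor).

Lower neighbor tone.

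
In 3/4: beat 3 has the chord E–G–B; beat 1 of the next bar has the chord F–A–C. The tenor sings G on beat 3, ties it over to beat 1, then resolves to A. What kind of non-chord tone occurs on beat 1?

Retardation.

The harmony at that moment is F major triad (F, A, C); G is not a chord tone.
It is held over (the same pitch as the preceding G) and left by step up to A.
Held over from the previous chord and resolving up by step — a retardation.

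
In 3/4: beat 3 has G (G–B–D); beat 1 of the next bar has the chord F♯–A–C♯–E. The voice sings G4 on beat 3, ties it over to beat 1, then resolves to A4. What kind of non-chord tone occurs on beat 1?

The harmony at that moment is F♯ minor seventh chord (F♯, A, C♯, E); G4 is not a chord tone.
It is held over (the same pitch as the preceding G4) and left by step up to A4.
Held over from the previous chord and resolving up by step — a retardation.

Retardation.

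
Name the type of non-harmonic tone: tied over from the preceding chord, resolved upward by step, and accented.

Approach: by preparation — the pitch is first a chord tone, then held (tied or repeated) while the harmony changes under it. Departure: up by step. Metric position: strong.
A prepared dissonance that resolves upward by step — a retardation. (The same figure resolving downward would be a suspension.)

Retardation.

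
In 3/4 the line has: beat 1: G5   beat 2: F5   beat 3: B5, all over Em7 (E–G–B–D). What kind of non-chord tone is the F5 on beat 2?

The harmony at that moment is E minor seventh chord (E, G, B, D); F5 is not a chord tone.
It is approached by step down from G5 and left by leap up to B5.
Step in, leap out, on a weak beat — an escape tone.

Escape tone.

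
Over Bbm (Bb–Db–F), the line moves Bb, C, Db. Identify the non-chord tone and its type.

C is a passing tone.

The harmony at that moment is Bb minor triad (Bb, Db, F); C is not a chord tone.
It is approached by step up from Bb and left by step up to Db.
Step in, step out in the same direction — a passing tone.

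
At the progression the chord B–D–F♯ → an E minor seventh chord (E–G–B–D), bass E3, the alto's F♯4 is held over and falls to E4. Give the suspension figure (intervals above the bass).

At the second chord the bass is E3. The suspended F♯4 lies a ninth above the bass; after resolving down by step to E4, the interval above the bass becomes an octave.
Suspension figures are named by those two intervals: 9–8.

9–8 suspension.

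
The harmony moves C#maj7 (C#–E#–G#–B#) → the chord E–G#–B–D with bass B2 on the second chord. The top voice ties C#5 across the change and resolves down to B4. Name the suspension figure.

9–8 suspension.

At the second chord the bass is B2. The suspended C#5 lies a ninth above the bass; after resolving down by step to B4, the interval above the bass becomes an octave.
Suspension figures are named by those two intervals: 9–8.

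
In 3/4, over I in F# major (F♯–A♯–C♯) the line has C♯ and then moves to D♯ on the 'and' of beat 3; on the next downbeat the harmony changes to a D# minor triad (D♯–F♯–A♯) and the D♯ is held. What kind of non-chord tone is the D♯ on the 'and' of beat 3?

Anticipation.

The harmony at that moment is F♯ major triad (F♯, A♯, C♯); D♯ is not a chord tone.
It is approached by step up from C♯ and then sustained as the same pitch into the next harmony.
Arriving early and becoming a chord tone when the harmony changes — an anticipation.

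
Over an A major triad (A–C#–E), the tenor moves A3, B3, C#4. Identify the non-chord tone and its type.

B3 is a passing tone.

The harmony at that moment is A major triad (A, C#, E); B3 is not a chord tone.
It is approached by step up from A3 and left by step up to C#4.
Step in, step out in the same direction — a passing tone.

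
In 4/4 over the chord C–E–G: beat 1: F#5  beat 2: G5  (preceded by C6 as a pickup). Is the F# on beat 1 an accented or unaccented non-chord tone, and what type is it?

The harmony at that moment is C major triad (C, E, G); F#5 is not a chord tone.
It is approached by leap down from C6 and left by step up to G5.
Leap in, step out — an appoggiatura.
It falls on the downbeat, so it is accented.

Accented appoggiatura.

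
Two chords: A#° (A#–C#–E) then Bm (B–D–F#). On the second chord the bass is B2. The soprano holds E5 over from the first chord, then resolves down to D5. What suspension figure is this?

4–3 suspension.

At the second chord the bass is B2. The suspended E5 lies a fourth above the bass; after resolving down by step to D5, the interval above the bass becomes a third.
Suspension figures are named by those two intervals: 4–3.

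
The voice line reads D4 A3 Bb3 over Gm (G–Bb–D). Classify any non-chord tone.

A3 is an appoggiatura.

The harmony at that moment is G minor triad (G, Bb, D); A3 is not a chord tone.
It is approached by leap down from D4 and left by step up to Bb3.
Leap in, step out — an appoggiatura.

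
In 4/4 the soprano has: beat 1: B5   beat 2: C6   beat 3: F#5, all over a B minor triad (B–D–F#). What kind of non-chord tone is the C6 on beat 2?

Escape tone.

The harmony at that moment is B minor triad (B, D, F#); C6 is not a chord tone.
It is approached by step up from B5 and left by leap down to F#5.
Step in, leap out, on a weak beat — an escape tone.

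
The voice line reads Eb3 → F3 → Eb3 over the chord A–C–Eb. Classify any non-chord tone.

F3 is a neighbor tone.

The harmony at that moment is A diminished triad (A, C, Eb); F3 is not a chord tone.
It is approached by step up from Eb3 and left by step down to Eb3.
Step away and step back to the same note — a neighbor tone (upper neighbor).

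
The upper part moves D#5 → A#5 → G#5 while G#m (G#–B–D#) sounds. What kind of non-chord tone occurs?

The harmony at that moment is G# minor triad (G#, B, D#); A#5 is not a chord tone.
It is approached by leap up from D#5 and left by step down to G#5.
Leap in, step out — an appoggiatura.

A#5 is an appoggiatura.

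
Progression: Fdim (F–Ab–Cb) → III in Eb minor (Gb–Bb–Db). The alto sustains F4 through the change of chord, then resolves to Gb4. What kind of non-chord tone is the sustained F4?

The harmony at that moment is Gb major triad (Gb, Bb, Db); F4 is not a chord tone.
It is held over (the same pitch as the preceding F4) and left by step up to Gb4.
Held over from the previous chord and resolving up by step — a retardation.

F4 is a retardation.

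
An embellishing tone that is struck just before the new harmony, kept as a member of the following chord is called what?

Anticipation.

Approach: ahead of the chord change (typically by step), so it is dissonant against the current harmony. Departure: none — the same pitch is restated or held and is a chord tone of the new harmony.
Dissonant first, consonant once the harmony catches up: the note simply arrives early — an anticipation. (The reverse timing, consonant first and dissonant after the change, would be a suspension or retardation.)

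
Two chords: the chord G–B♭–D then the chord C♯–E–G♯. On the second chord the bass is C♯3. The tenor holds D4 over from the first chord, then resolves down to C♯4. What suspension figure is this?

At the second chord the bass is C♯3. The suspended D4 lies a ninth above the bass; after resolving down by step to C♯4, the interval above the bass becomes an octave.
Suspension figures are named by those two intervals: 9–8.

9–8 suspension.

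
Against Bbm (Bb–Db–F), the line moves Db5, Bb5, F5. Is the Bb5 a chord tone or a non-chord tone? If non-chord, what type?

Bb minor triad contains Bb, Db, F; Bb is the root, so it is a chord tone.

Chord tone (the root of Bb minor triad).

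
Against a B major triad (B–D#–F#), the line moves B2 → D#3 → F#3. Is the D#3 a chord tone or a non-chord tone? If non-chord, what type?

Chord tone (the third of B major triad).

B major triad contains B, D#, F#; D# is the third, so it is a chord tone.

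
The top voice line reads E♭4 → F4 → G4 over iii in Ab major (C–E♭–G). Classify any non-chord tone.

The harmony at that moment is C minor triad (C, E♭, G); F4 is not a chord tone.
It is approached by step up from E♭4 and left by step up to G4.
Step in, step out in the same direction — a passing tone.

F4 is a passing tone.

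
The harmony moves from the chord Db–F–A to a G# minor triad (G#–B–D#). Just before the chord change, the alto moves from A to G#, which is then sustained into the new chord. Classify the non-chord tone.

G# is an anticipation.

The harmony at that moment is Db augmented triad (Db, F, A); G# is not a chord tone.
It is approached by step down from A and then sustained as the same pitch into the next harmony.
Arriving early and becoming a chord tone when the harmony changes — an anticipation.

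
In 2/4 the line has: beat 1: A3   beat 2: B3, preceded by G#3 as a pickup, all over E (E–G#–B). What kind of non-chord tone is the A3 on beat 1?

Passing tone.

The harmony at that moment is E major triad (E, G#, B); A3 is not a chord tone.
It is approached by step up from G#3 and left by step up to B3.
Step in, step out in the same direction — a passing tone.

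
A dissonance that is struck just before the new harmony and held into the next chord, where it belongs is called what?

Anticipation.

Approach: ahead of the chord change (typically by step), so it is dissonant against the current harmony. Departure: none — the same pitch is restated or held and is a chord tone of the new harmony.
Dissonant first, consonant once the harmony catches up: the note simply arrives early — an anticipation. (The reverse timing, consonant first and dissonant after the change, would be a suspension or retardation.)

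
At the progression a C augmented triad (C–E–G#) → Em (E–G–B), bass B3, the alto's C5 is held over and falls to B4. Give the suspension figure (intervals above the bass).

At the second chord the bass is B3. The suspended C5 lies a ninth above the bass; after resolving down by step to B4, the interval above the bass becomes an octave.
Suspension figures are named by those two intervals: 9–8.

9–8 suspension.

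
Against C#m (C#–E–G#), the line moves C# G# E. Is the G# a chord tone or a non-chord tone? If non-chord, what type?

Chord tone (the fifth of C# minor triad).

C# minor triad contains C#, E, G#; G# is the fifth, so it is a chord tone.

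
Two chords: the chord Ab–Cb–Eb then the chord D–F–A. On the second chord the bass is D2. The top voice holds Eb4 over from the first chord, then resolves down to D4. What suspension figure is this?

At the second chord the bass is D2. The suspended Eb4 lies a ninth above the bass; after resolving down by step to D4, the interval above the bass becomes an octave.
Suspension figures are named by those two intervals: 9–8.

9–8 suspension.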